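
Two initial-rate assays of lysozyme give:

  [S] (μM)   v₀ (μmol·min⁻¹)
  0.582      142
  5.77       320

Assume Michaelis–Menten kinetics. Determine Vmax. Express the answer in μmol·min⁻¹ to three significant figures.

372 μmol·min⁻¹

From v = Vmax[S]/(Km+[S]), each point gives Vmax = v(Km+[S])/[S].
Equating: 142(Km+0.582)/0.582 = 320(Km+5.77)/5.77.
244.0·Km + 142 = 55.46·Km + 320, so (244.0 − 55.46)·Km = 320 − 142.
Km = 178.0/188.5 = 0.944 μM; then Vmax = 142(0.944+0.582)/0.582 = 372 μmol·min⁻¹.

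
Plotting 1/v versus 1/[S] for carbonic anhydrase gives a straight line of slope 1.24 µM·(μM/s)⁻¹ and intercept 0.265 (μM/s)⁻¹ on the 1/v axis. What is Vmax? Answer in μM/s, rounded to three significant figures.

The y-intercept of a Lineweaver–Burk plot equals 1/Vmax, so Vmax = 1/0.265 = 3.77 μM/s.

3.77 μM/s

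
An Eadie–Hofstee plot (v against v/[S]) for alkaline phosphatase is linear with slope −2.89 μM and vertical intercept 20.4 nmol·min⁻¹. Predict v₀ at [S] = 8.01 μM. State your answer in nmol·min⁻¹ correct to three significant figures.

15.0 nmol·min⁻¹

In the Eadie–Hofstee form v = Vmax − Km·(v/[S]), the slope is −Km and the intercept is Vmax, so Km = 2.89 μM and Vmax = 20.4 nmol·min⁻¹.
v = 20.4 × 8.01/(2.89 + 8.01) = 15.0 nmol·min⁻¹.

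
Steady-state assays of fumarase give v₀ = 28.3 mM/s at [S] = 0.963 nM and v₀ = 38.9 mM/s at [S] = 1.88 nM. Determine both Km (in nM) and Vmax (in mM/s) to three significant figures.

From v = Vmax[S]/(Km+[S]), each point gives Vmax = v(Km+[S])/[S].
Equating: 28.3(Km+0.963)/0.963 = 38.9(Km+1.88)/1.88.
29.39·Km + 28.3 = 20.69·Km + 38.9, so (29.39 − 20.69)·Km = 38.9 − 28.3.
Km = 10.60/8.696 = 1.22 nM; then Vmax = 28.3(1.22+0.963)/0.963 = 64.1 mM/s.

Km = 1.22 nM; Vmax = 64.1 mM/s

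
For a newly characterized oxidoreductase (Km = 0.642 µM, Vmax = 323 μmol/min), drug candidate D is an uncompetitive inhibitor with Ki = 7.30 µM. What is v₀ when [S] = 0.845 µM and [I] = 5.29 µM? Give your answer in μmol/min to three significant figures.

130 μmol/min

With α = 1 + [I]/Ki = 1 + 5.29/7.30 = 1.725, the uncompetitive rate law is v = (Vmax/α)·[S] / (Km/α + [S]).
v = (323/1.725)×0.845 / (0.642/1.725 + 0.845) = 158.3/1.217 = 130 μmol/min.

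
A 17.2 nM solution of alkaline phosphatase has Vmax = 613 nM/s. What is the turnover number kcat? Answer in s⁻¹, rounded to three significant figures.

kcat = Vmax/[E]total = 613 nM/s / 17.2 nM = 35.6 s⁻¹.

35.6 s⁻¹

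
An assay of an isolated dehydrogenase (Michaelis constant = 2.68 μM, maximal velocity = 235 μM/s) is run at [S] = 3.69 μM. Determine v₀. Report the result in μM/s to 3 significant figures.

v = Vmax·[S]/(Km + [S]) = 235 × 3.69 / (2.68 + 3.69)
  = 867.2 / 6.370 = 136 μM/s.

136 μM/s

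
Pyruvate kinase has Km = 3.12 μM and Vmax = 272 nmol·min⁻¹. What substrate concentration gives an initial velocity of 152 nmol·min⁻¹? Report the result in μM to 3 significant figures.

The required fractional saturation is v/Vmax = 152/272 = 0.5588.
Then [S]/(Km+[S]) = 0.5588 ⇒ [S] = 3.12 × 0.5588/(1 − 0.5588) = 3.95 μM.

3.95 μM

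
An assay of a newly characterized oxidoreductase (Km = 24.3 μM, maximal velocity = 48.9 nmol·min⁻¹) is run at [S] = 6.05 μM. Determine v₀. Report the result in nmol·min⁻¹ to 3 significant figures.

9.75 nmol·min⁻¹

v = Vmax·[S]/(Km + [S]) = 48.9 × 6.05 / (24.3 + 6.05)
  = 295.8 / 30.35 = 9.75 nmol·min⁻¹.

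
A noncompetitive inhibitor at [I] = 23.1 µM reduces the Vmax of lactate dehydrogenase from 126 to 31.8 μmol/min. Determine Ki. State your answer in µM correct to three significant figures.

7.80 µM

Noncompetitive: Vmax,app = Vmax/α with α = 1 + [I]/Ki.
α = Vmax/Vmax,app = 126/31.8 = 3.962.
Ki = [I]/(α − 1) = 23.1/2.962 = 7.80 µM.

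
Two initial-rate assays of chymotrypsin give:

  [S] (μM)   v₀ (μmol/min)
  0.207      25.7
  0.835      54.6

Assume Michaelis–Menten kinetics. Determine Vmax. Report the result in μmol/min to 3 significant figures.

86.8 μmol/min

From v = Vmax[S]/(Km+[S]), each point gives Vmax = v(Km+[S])/[S].
Equating: 25.7(Km+0.207)/0.207 = 54.6(Km+0.835)/0.835.
124.2·Km + 25.7 = 65.39·Km + 54.6, so (124.2 − 65.39)·Km = 54.6 − 25.7.
Km = 28.90/58.77 = 0.492 μM; then Vmax = 25.7(0.492+0.207)/0.207 = 86.8 μmol/min.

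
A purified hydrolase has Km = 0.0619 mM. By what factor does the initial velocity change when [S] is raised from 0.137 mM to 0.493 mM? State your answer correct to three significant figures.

The fractional saturations are [S]/(Km+[S]) = 0.137/0.1989 = 0.6888 and 0.493/0.5549 = 0.8884.
v₂/v₁ is just their ratio: 0.8884/0.6888 = 1.29.

1.29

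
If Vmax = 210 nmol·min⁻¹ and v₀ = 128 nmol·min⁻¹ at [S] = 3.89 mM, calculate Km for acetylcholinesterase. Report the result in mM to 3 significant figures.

v/Vmax = 128/210 = 0.6095 = [S]/(Km+[S]).
So Km + [S] = [S]/0.6095 = 6.382 mM, giving Km = 6.382 − 3.89 = 2.49 mM.

2.49 mM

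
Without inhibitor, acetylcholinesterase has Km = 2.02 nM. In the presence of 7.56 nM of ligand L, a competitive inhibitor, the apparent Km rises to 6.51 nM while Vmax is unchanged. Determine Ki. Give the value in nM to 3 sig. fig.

Competitive: Km,app = α·Km with α = 1 + [I]/Ki.
α = Km,app/Km = 6.51/2.02 = 3.223.
Since α = 1 + [I]/Ki, [I]/Ki = 3.223 − 1 = 2.223 and Ki = 7.56/2.223 = 3.40 nM.

3.40 nM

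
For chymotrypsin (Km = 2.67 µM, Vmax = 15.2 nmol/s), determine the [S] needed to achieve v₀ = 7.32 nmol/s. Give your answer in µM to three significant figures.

Rearranging v = Vmax[S]/(Km+[S]) gives [S] = Km·v/(Vmax − v).
[S] = 2.67 × 7.32 / (15.2 − 7.32) = 19.54/7.880 = 2.48 µM.

2.48 µM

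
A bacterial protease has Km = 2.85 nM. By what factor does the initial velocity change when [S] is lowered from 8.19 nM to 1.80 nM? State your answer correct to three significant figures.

The fractional saturations are [S]/(Km+[S]) = 8.19/11.04 = 0.7418 and 1.80/4.650 = 0.3871.
v₂/v₁ is just their ratio: 0.3871/0.7418 = 0.522.

0.522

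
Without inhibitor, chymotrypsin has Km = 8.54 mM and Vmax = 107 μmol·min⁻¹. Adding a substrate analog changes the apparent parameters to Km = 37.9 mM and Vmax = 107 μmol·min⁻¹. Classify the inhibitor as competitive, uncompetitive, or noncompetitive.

competitive

Km increases (8.54 → 37.9 mM) while Vmax is unchanged — the hallmark of competitive inhibition.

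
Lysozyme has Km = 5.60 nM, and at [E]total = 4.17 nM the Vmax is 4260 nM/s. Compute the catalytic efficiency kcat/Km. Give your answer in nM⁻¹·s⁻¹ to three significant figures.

182 nM⁻¹·s⁻¹

kcat = Vmax/[E]total = 4260/4.17 = 1020 s⁻¹.
kcat/Km = 1020/5.60 = 182 nM⁻¹·s⁻¹.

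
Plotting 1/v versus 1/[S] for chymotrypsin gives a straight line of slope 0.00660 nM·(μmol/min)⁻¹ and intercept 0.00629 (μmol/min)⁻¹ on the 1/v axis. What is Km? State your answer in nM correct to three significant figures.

1.05 nM

y-intercept = 1/Vmax ⇒ Vmax = 159 μmol/min; slope = Km/Vmax ⇒ Km = slope × Vmax.
Km = 0.00660 × 159 = 1.05 nM.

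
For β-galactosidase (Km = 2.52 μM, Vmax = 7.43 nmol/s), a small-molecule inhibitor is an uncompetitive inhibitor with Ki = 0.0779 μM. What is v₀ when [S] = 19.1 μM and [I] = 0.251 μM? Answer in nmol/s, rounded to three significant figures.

1.71 nmol/s

α = 1 + [I]/Ki = 1 + 0.251/0.0779 = 4.222.
For an uncompetitive inhibitor, both parameters are divided by α, giving Vmax/α and Km/α: Km,app = 0.597 μM, Vmax,app = 1.76 nmol/s.
v = Vmax,app·[S]/(Km,app + [S]) = 1.76 × 19.1/(0.597 + 19.1) = 1.71 nmol/s.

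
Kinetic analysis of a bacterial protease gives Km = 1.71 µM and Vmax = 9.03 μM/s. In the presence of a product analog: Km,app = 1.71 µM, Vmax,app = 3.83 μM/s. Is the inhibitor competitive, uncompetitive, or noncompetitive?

Vmax decreases (9.03 → 3.83 μM/s) while Km is unchanged — pure noncompetitive inhibition.

noncompetitive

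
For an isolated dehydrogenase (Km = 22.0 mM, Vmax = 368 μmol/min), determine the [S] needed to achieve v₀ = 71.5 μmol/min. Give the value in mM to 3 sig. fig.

5.31 mM

The required fractional saturation is v/Vmax = 71.5/368 = 0.1943.
Then [S]/(Km+[S]) = 0.1943 ⇒ [S] = 22.0 × 0.1943/(1 − 0.1943) = 5.31 mM.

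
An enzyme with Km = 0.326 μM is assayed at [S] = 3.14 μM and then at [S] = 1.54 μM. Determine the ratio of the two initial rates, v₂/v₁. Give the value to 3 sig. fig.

The fractional saturations are [S]/(Km+[S]) = 3.14/3.466 = 0.9059 and 1.54/1.866 = 0.8253.
v₂/v₁ is just their ratio: 0.8253/0.9059 = 0.911.

0.911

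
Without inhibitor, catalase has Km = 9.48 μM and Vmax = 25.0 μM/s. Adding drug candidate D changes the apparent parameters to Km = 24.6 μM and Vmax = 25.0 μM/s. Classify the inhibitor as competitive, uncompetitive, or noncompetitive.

competitive

Km increases (9.48 → 24.6 μM) while Vmax is unchanged — the hallmark of competitive inhibition.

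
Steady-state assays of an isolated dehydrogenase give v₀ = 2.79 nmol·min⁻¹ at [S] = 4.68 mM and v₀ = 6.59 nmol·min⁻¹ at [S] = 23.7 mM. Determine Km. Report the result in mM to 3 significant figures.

In reciprocal form, 1/v = (Km/Vmax)·(1/[S]) + 1/Vmax. The two points give (1/[S], 1/v) = (0.2137, 0.3584) and (0.04219, 0.1517).
Slope = (0.3584 − 0.1517)/(0.2137 − 0.04219) = 1.205; intercept = 0.3584 − 1.205×0.2137 = 0.1009.
Vmax = 1/intercept = 9.91 nmol·min⁻¹; Km = slope × Vmax = 1.205 × 9.91 = 11.9 mM.

11.9 mM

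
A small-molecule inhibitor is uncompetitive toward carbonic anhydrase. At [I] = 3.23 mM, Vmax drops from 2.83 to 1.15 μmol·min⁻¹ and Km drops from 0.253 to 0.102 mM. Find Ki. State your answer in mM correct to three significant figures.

2.21 mM

Uncompetitive: Vmax,app = Vmax/α (and Km,app = Km/α) with α = 1 + [I]/Ki.
α = Vmax/Vmax,app = 2.83/1.15 = 2.461.
Since α = 1 + [I]/Ki, [I]/Ki = 2.461 − 1 = 1.461 and Ki = 3.23/1.461 = 2.21 mM.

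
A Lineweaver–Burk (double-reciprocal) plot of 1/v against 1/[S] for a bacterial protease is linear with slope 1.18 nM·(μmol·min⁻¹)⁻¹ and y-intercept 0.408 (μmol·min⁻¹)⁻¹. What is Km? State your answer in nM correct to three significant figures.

y-intercept = 1/Vmax ⇒ Vmax = 2.45 μmol·min⁻¹; slope = Km/Vmax ⇒ Km = slope × Vmax.
Km = 1.18 × 2.45 = 2.89 nM.

2.89 nM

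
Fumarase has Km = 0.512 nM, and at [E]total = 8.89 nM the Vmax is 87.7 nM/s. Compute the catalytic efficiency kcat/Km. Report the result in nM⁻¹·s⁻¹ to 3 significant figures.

19.3 nM⁻¹·s⁻¹

kcat = Vmax/[E]total = 87.7/8.89 = 9.87 s⁻¹.
kcat/Km = 9.87/0.512 = 19.3 nM⁻¹·s⁻¹.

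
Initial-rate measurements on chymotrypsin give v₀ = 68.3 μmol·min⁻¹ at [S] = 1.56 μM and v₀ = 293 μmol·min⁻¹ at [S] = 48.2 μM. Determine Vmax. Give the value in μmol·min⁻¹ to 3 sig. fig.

329 μmol·min⁻¹

In reciprocal form, 1/v = (Km/Vmax)·(1/[S]) + 1/Vmax. The two points give (1/[S], 1/v) = (0.6410, 0.01464) and (0.02075, 0.003413).
Slope = (0.01464 − 0.003413)/(0.6410 − 0.02075) = 0.01810; intercept = 0.01464 − 0.01810×0.6410 = 0.003037.
Vmax = 1/intercept = 329 μmol·min⁻¹; Km = slope × Vmax = 0.01810 × 329 = 5.96 μM.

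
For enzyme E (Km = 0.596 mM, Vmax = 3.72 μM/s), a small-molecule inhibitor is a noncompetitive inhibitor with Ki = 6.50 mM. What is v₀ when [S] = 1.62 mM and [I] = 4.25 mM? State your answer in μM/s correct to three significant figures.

1.64 μM/s

α = 1 + [I]/Ki = 1 + 4.25/6.50 = 1.654.
For a noncompetitive inhibitor, Vmax is reduced to Vmax/α while Km is unchanged: Km,app = 0.596 mM, Vmax,app = 2.25 μM/s.
v = Vmax,app·[S]/(Km,app + [S]) = 2.25 × 1.62/(0.596 + 1.62) = 1.64 μM/s.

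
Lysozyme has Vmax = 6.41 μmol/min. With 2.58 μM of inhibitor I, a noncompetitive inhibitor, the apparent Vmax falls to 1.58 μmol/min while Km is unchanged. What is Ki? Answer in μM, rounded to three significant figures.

Noncompetitive: Vmax,app = Vmax/α with α = 1 + [I]/Ki.
α = Vmax/Vmax,app = 6.41/1.58 = 4.057.
Since α = 1 + [I]/Ki, [I]/Ki = 4.057 − 1 = 3.057 and Ki = 2.58/3.057 = 0.844 μM.

0.844 μM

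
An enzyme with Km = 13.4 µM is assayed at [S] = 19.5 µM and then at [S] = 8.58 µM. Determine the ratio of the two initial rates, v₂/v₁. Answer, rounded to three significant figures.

The fractional saturations are [S]/(Km+[S]) = 19.5/32.90 = 0.5927 and 8.58/21.98 = 0.3904.
v₂/v₁ is just their ratio: 0.3904/0.5927 = 0.659.

0.659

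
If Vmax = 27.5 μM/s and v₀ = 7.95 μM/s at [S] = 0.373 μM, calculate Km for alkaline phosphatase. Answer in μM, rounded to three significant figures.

From v = Vmax[S]/(Km+[S]), Km = [S](Vmax − v)/v.
Km = 0.373 × (27.5 − 7.95) / 7.95 = 7.292/7.95 = 0.917 μM.

0.917 μM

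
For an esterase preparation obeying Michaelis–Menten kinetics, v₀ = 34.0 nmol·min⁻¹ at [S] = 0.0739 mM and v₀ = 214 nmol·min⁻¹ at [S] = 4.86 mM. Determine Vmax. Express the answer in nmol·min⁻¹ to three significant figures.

233 nmol·min⁻¹

From v = Vmax[S]/(Km+[S]), each point gives Vmax = v(Km+[S])/[S].
Equating: 34.0(Km+0.0739)/0.0739 = 214(Km+4.86)/4.86.
460.1·Km + 34.0 = 44.03·Km + 214, so (460.1 − 44.03)·Km = 214 − 34.0.
Km = 180.0/416.0 = 0.433 mM; then Vmax = 34.0(0.433+0.0739)/0.0739 = 233 nmol·min⁻¹.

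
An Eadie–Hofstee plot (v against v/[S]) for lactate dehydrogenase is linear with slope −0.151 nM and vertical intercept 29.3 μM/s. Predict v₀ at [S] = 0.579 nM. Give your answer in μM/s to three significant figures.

In the Eadie–Hofstee form v = Vmax − Km·(v/[S]), the slope is −Km and the intercept is Vmax, so Km = 0.151 nM and Vmax = 29.3 μM/s.
v = 29.3 × 0.579/(0.151 + 0.579) = 23.2 μM/s.

23.2 μM/s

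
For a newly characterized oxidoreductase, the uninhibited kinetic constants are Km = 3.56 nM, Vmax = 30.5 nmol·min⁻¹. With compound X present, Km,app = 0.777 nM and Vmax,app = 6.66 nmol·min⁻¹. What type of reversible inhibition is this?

Both Km and Vmax decrease by the same factor (~4.58-fold) — characteristic of uncompetitive inhibition.

uncompetitive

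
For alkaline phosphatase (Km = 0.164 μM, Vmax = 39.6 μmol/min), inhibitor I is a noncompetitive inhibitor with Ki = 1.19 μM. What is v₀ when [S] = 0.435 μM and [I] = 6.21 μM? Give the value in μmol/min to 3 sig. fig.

α = 1 + [I]/Ki = 1 + 6.21/1.19 = 6.218.
For a noncompetitive inhibitor, Vmax is reduced to Vmax/α while Km is unchanged: Km,app = 0.164 μM, Vmax,app = 6.37 μmol/min.
v = Vmax,app·[S]/(Km,app + [S]) = 6.37 × 0.435/(0.164 + 0.435) = 4.62 μmol/min.

4.62 μmol/min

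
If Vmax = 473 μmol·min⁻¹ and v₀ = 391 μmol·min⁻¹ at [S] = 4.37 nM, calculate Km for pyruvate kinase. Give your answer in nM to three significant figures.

0.916 nM

v/Vmax = 391/473 = 0.8266 = [S]/(Km+[S]).
So Km + [S] = [S]/0.8266 = 5.286 nM, giving Km = 5.286 − 4.37 = 0.916 nM.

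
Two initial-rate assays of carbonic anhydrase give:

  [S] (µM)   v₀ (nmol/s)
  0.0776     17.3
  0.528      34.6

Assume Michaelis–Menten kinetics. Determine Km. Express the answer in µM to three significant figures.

In reciprocal form, 1/v = (Km/Vmax)·(1/[S]) + 1/Vmax. The two points give (1/[S], 1/v) = (12.89, 0.05780) and (1.894, 0.02890).
Slope = (0.05780 − 0.02890)/(12.89 − 1.894) = 0.002629; intercept = 0.05780 − 0.002629×12.89 = 0.02392.
Vmax = 1/intercept = 41.8 nmol/s; Km = slope × Vmax = 0.002629 × 41.8 = 0.110 µM.

0.110 µM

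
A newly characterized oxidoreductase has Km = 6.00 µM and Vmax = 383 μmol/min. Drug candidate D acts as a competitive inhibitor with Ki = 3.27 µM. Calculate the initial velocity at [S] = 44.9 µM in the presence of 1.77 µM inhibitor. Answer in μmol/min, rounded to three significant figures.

318 μmol/min

With α = 1 + [I]/Ki = 1 + 1.77/3.27 = 1.541, the competitive rate law is v = Vmax[S] / (αKm + [S]).
v = 383×44.9 / (1.541×6.00 + 44.9) = 17200/54.15 = 318 μmol/min.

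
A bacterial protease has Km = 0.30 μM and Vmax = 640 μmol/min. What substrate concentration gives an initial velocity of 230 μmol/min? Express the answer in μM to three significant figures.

0.168 μM

The required fractional saturation is v/Vmax = 230/640 = 0.3594.
Then [S]/(Km+[S]) = 0.3594 ⇒ [S] = 0.30 × 0.3594/(1 − 0.3594) = 0.168 μM.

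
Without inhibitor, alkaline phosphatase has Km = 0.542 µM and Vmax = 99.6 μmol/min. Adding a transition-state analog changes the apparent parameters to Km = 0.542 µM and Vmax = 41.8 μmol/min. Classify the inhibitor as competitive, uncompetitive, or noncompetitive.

Vmax decreases (99.6 → 41.8 μmol/min) while Km is unchanged — pure noncompetitive inhibition.

noncompetitive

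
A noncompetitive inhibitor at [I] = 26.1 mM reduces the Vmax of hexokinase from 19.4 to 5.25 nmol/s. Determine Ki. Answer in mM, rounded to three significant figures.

9.68 mM

Noncompetitive: Vmax,app = Vmax/α with α = 1 + [I]/Ki.
α = Vmax/Vmax,app = 19.4/5.25 = 3.695.
Ki = [I]/(α − 1) = 26.1/2.695 = 9.68 mM.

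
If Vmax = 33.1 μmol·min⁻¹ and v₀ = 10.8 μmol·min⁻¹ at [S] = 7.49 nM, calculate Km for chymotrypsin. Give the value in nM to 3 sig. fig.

From v = Vmax[S]/(Km+[S]), Km = [S](Vmax − v)/v.
Km = 7.49 × (33.1 − 10.8) / 10.8 = 167.0/10.8 = 15.5 nM.

15.5 nM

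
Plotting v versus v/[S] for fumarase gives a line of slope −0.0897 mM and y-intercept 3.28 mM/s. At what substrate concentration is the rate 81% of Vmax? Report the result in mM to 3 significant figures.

The Eadie–Hofstee slope gives Km = 0.0897 mM (slope = −Km).
v/Vmax = [S]/(Km+[S]) = 0.81 ⇒ [S] = Km·0.81/(1−0.81) = 0.0897 × 4.263 = 0.382 mM.

0.382 mM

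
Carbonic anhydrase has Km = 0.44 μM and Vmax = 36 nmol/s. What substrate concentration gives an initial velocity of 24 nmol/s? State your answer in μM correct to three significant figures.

Rearranging v = Vmax[S]/(Km+[S]) gives [S] = Km·v/(Vmax − v).
[S] = 0.44 × 24 / (36 − 24) = 10.56/12.00 = 0.880 μM.

0.880 μM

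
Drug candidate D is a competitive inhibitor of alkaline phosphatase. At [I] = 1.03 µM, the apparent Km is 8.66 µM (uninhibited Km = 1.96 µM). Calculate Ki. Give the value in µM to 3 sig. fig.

Competitive: Km,app = α·Km with α = 1 + [I]/Ki.
α = Km,app/Km = 8.66/1.96 = 4.418.
Since α = 1 + [I]/Ki, [I]/Ki = 4.418 − 1 = 3.418 and Ki = 1.03/3.418 = 0.301 µM.

0.301 µM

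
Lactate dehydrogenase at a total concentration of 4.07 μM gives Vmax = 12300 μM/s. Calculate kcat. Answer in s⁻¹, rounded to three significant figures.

kcat = Vmax/[E]total = 12300 μM/s / 4.07 μM = 3020 s⁻¹.

3020 s⁻¹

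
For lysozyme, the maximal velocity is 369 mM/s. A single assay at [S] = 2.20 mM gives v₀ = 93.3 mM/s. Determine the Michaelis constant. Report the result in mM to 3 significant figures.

6.50 mM

v/Vmax = 93.3/369 = 0.2528 = [S]/(Km+[S]).
So Km + [S] = [S]/0.2528 = 8.701 mM, giving Km = 8.701 − 2.20 = 6.50 mM.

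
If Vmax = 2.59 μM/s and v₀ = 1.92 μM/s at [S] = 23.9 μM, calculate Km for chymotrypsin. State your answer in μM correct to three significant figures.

8.34 μM

v/Vmax = 1.92/2.59 = 0.7413 = [S]/(Km+[S]).
So Km + [S] = [S]/0.7413 = 32.24 μM, giving Km = 32.24 − 23.9 = 8.34 μM.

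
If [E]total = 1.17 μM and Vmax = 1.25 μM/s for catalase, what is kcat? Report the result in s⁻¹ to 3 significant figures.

1.07 s⁻¹

kcat = Vmax/[E]total = 1.25 μM/s / 1.17 μM = 1.07 s⁻¹.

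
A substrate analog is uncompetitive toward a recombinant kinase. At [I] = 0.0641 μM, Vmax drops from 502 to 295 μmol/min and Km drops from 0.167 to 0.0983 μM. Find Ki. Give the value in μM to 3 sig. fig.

Uncompetitive: Vmax,app = Vmax/α (and Km,app = Km/α) with α = 1 + [I]/Ki.
α = Vmax/Vmax,app = 502/295 = 1.702.
Since α = 1 + [I]/Ki, [I]/Ki = 1.702 − 1 = 0.7017 and Ki = 0.0641/0.7017 = 0.0914 μM.

0.0914 μM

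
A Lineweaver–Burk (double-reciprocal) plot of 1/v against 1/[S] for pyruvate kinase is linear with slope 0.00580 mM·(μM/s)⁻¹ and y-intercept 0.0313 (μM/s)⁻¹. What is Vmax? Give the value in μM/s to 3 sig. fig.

The y-intercept of a Lineweaver–Burk plot equals 1/Vmax, so Vmax = 1/0.0313 = 31.9 μM/s.

31.9 μM/s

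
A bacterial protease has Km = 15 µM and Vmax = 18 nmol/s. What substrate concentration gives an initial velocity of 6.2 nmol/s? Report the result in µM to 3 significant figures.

7.88 µM

Rearranging v = Vmax[S]/(Km+[S]) gives [S] = Km·v/(Vmax − v).
[S] = 15 × 6.2 / (18 − 6.2) = 93.00/11.80 = 7.88 µM.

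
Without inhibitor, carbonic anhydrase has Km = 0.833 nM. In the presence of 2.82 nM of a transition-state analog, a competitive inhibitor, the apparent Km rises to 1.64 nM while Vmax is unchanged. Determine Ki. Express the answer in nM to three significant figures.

2.91 nM

Competitive: Km,app = α·Km with α = 1 + [I]/Ki.
α = Km,app/Km = 1.64/0.833 = 1.969.
Since α = 1 + [I]/Ki, [I]/Ki = 1.969 − 1 = 0.9688 and Ki = 2.82/0.9688 = 2.91 nM.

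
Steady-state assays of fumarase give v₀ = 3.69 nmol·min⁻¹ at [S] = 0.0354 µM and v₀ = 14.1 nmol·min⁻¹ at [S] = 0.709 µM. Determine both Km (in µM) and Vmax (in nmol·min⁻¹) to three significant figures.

Km = 0.123 µM; Vmax = 16.6 nmol·min⁻¹

In reciprocal form, 1/v = (Km/Vmax)·(1/[S]) + 1/Vmax. The two points give (1/[S], 1/v) = (28.25, 0.2710) and (1.410, 0.07092).
Slope = (0.2710 − 0.07092)/(28.25 − 1.410) = 0.007455; intercept = 0.2710 − 0.007455×28.25 = 0.06041.
Vmax = 1/intercept = 16.6 nmol·min⁻¹; Km = slope × Vmax = 0.007455 × 16.6 = 0.123 µM.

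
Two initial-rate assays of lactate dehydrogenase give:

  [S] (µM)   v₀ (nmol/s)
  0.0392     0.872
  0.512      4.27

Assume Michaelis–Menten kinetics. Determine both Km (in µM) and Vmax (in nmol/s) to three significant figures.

Km = 0.244 µM; Vmax = 6.31 nmol/s

In reciprocal form, 1/v = (Km/Vmax)·(1/[S]) + 1/Vmax. The two points give (1/[S], 1/v) = (25.51, 1.147) and (1.953, 0.2342).
Slope = (1.147 − 0.2342)/(25.51 − 1.953) = 0.03874; intercept = 1.147 − 0.03874×25.51 = 0.1585.
Vmax = 1/intercept = 6.31 nmol/s; Km = slope × Vmax = 0.03874 × 6.31 = 0.244 µM.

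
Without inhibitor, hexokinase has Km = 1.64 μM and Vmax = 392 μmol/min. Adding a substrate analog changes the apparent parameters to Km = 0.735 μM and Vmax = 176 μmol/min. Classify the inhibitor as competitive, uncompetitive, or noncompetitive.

Both Km and Vmax decrease by the same factor (~2.23-fold) — characteristic of uncompetitive inhibition.

uncompetitive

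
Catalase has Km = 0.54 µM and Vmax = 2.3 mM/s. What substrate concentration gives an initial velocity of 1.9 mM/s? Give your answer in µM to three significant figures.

Rearranging v = Vmax[S]/(Km+[S]) gives [S] = Km·v/(Vmax − v).
[S] = 0.54 × 1.9 / (2.3 − 1.9) = 1.026/0.4000 = 2.57 µM.

2.57 µM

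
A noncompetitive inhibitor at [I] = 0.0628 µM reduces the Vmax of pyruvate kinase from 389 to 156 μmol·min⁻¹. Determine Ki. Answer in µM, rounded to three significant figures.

0.0420 µM

Noncompetitive: Vmax,app = Vmax/α with α = 1 + [I]/Ki.
α = Vmax/Vmax,app = 389/156 = 2.494.
Since α = 1 + [I]/Ki, [I]/Ki = 2.494 − 1 = 1.494 and Ki = 0.0628/1.494 = 0.0420 µM.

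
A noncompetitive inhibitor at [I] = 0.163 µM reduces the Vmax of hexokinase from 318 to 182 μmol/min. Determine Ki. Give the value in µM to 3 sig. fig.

Noncompetitive: Vmax,app = Vmax/α with α = 1 + [I]/Ki.
α = Vmax/Vmax,app = 318/182 = 1.747.
Since α = 1 + [I]/Ki, [I]/Ki = 1.747 − 1 = 0.7473 and Ki = 0.163/0.7473 = 0.218 µM.

0.218 µM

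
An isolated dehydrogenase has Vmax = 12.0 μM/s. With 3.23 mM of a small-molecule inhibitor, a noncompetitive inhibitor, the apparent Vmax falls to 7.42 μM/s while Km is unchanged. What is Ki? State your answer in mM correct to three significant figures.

Noncompetitive: Vmax,app = Vmax/α with α = 1 + [I]/Ki.
α = Vmax/Vmax,app = 12.0/7.42 = 1.617.
Since α = 1 + [I]/Ki, [I]/Ki = 1.617 − 1 = 0.6173 and Ki = 3.23/0.6173 = 5.23 mM.

5.23 mM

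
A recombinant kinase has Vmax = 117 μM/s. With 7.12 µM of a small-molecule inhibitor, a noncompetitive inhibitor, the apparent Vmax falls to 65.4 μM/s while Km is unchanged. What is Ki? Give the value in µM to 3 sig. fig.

9.02 µM

Noncompetitive: Vmax,app = Vmax/α with α = 1 + [I]/Ki.
α = Vmax/Vmax,app = 117/65.4 = 1.789.
Ki = [I]/(α − 1) = 7.12/0.7890 = 9.02 µM.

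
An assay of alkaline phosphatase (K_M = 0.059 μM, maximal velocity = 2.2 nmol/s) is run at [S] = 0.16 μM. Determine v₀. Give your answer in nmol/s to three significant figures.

1.61 nmol/s

v = Vmax·[S]/(Km + [S]) = 2.2 × 0.16 / (0.059 + 0.16)
  = 0.3520 / 0.2190 = 1.61 nmol/s.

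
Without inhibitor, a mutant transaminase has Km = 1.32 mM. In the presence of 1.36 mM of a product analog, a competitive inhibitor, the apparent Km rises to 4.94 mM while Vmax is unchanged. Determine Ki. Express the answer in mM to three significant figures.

Competitive: Km,app = α·Km with α = 1 + [I]/Ki.
α = Km,app/Km = 4.94/1.32 = 3.742.
Ki = [I]/(α − 1) = 1.36/2.742 = 0.496 mM.

0.496 mM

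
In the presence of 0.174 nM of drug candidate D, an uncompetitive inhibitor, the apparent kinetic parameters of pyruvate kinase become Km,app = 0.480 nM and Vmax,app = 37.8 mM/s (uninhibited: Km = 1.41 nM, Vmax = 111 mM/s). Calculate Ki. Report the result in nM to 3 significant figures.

0.0899 nM

Uncompetitive: Vmax,app = Vmax/α (and Km,app = Km/α) with α = 1 + [I]/Ki.
α = Vmax/Vmax,app = 111/37.8 = 2.937.
Ki = [I]/(α − 1) = 0.174/1.937 = 0.0899 nM.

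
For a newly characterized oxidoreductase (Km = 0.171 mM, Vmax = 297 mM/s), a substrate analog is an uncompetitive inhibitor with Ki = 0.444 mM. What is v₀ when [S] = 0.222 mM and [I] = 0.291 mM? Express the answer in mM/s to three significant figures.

α = 1 + [I]/Ki = 1 + 0.291/0.444 = 1.655.
For an uncompetitive inhibitor, both parameters are divided by α, giving Vmax/α and Km/α: Km,app = 0.103 mM, Vmax,app = 179 mM/s.
v = Vmax,app·[S]/(Km,app + [S]) = 179 × 0.222/(0.103 + 0.222) = 122 mM/s.

122 mM/s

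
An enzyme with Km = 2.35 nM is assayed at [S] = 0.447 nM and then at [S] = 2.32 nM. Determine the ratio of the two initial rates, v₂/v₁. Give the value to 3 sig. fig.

3.11

The fractional saturations are [S]/(Km+[S]) = 0.447/2.797 = 0.1598 and 2.32/4.670 = 0.4968.
v₂/v₁ is just their ratio: 0.4968/0.1598 = 3.11.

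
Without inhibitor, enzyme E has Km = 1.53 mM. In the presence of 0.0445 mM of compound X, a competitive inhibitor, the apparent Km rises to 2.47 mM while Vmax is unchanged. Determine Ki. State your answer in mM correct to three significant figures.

Competitive: Km,app = α·Km with α = 1 + [I]/Ki.
α = Km,app/Km = 2.47/1.53 = 1.614.
Ki = [I]/(α − 1) = 0.0445/0.6144 = 0.0724 mM.

0.0724 mM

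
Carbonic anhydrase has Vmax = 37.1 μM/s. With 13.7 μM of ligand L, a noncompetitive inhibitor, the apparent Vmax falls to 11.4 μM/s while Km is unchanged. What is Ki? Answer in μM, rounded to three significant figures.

6.08 μM

Noncompetitive: Vmax,app = Vmax/α with α = 1 + [I]/Ki.
α = Vmax/Vmax,app = 37.1/11.4 = 3.254.
Ki = [I]/(α − 1) = 13.7/2.254 = 6.08 μM.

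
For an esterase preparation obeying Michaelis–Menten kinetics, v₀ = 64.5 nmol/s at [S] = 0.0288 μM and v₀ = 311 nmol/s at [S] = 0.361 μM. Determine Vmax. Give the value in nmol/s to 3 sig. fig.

From v = Vmax[S]/(Km+[S]), each point gives Vmax = v(Km+[S])/[S].
Equating: 64.5(Km+0.0288)/0.0288 = 311(Km+0.361)/0.361.
2240·Km + 64.5 = 861.5·Km + 311, so (2240 − 861.5)·Km = 311 − 64.5.
Km = 246.5/1378 = 0.179 μM; then Vmax = 64.5(0.179+0.0288)/0.0288 = 465 nmol/s.

465 nmol/s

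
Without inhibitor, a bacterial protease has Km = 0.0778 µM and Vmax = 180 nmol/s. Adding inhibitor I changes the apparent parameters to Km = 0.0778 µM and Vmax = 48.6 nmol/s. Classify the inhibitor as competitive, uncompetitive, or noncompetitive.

Vmax decreases (180 → 48.6 nmol/s) while Km is unchanged — pure noncompetitive inhibition.

noncompetitive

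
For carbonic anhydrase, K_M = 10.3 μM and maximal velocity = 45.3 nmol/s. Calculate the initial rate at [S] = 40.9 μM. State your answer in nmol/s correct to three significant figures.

[S]/(Km+[S]) = 40.9/51.20 = 0.7988, the fractional saturation.
v = 0.7988 × Vmax = 0.7988 × 45.3 = 36.2 nmol/s.

36.2 nmol/s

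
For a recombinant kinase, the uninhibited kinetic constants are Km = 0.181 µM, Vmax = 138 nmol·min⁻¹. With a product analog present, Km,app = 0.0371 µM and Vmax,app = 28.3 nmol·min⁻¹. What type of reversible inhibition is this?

uncompetitive

Both Km and Vmax decrease by the same factor (~4.88-fold) — characteristic of uncompetitive inhibition.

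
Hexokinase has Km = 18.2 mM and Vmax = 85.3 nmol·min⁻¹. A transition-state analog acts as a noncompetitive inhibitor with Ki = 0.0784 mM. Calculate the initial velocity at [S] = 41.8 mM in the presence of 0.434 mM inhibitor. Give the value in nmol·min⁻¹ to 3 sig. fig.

9.09 nmol·min⁻¹

With α = 1 + [I]/Ki = 1 + 0.434/0.0784 = 6.536, the noncompetitive rate law is v = (Vmax/α)·[S] / (Km + [S]).
v = (85.3/6.536)×41.8 / (18.2 + 41.8) = 545.5/60.00 = 9.09 nmol·min⁻¹.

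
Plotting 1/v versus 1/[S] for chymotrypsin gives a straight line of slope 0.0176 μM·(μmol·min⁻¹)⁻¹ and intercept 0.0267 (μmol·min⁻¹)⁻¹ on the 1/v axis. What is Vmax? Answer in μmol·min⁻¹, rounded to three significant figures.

37.5 μmol·min⁻¹

The y-intercept of a Lineweaver–Burk plot equals 1/Vmax, so Vmax = 1/0.0267 = 37.5 μmol·min⁻¹.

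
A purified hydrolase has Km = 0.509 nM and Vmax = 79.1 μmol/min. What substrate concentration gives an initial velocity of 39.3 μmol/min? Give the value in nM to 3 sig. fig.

The required fractional saturation is v/Vmax = 39.3/79.1 = 0.4968.
Then [S]/(Km+[S]) = 0.4968 ⇒ [S] = 0.509 × 0.4968/(1 − 0.4968) = 0.503 nM.

0.503 nM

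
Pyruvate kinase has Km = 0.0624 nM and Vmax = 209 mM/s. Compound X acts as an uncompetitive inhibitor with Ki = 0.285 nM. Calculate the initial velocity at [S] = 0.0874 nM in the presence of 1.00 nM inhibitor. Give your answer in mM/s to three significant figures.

40.0 mM/s

α = 1 + [I]/Ki = 1 + 1.00/0.285 = 4.509.
For an uncompetitive inhibitor, both parameters are divided by α, giving Vmax/α and Km/α: Km,app = 0.0138 nM, Vmax,app = 46.4 mM/s.
v = Vmax,app·[S]/(Km,app + [S]) = 46.4 × 0.0874/(0.0138 + 0.0874) = 40.0 mM/s.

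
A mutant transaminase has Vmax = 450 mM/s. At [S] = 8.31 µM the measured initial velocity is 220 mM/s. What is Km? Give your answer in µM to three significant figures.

8.69 µM

v/Vmax = 220/450 = 0.4889 = [S]/(Km+[S]).
So Km + [S] = [S]/0.4889 = 17.00 µM, giving Km = 17.00 − 8.31 = 8.69 µM.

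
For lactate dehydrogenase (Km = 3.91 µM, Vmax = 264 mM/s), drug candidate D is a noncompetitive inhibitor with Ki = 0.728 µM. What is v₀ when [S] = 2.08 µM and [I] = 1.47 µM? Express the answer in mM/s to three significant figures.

α = 1 + [I]/Ki = 1 + 1.47/0.728 = 3.019.
For a noncompetitive inhibitor, Vmax is reduced to Vmax/α while Km is unchanged: Km,app = 3.91 µM, Vmax,app = 87.4 mM/s.
v = Vmax,app·[S]/(Km,app + [S]) = 87.4 × 2.08/(3.91 + 2.08) = 30.4 mM/s.

30.4 mM/s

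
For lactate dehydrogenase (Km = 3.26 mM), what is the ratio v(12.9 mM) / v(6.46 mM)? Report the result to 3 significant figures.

1.20

Since Vmax cancels, v₂/v₁ = [S]₂(Km+[S]₁) / [S]₁(Km+[S]₂).
= 12.9×(3.26+6.46) / (6.46×(3.26+12.9)) = 125.4/104.4 = 1.20.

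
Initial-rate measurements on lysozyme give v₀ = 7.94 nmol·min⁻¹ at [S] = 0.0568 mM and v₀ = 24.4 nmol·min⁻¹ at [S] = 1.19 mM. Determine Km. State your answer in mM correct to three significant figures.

In reciprocal form, 1/v = (Km/Vmax)·(1/[S]) + 1/Vmax. The two points give (1/[S], 1/v) = (17.61, 0.1259) and (0.8403, 0.04098).
Slope = (0.1259 − 0.04098)/(17.61 − 0.8403) = 0.005068; intercept = 0.1259 − 0.005068×17.61 = 0.03673.
Vmax = 1/intercept = 27.2 nmol·min⁻¹; Km = slope × Vmax = 0.005068 × 27.2 = 0.138 mM.

0.138 mM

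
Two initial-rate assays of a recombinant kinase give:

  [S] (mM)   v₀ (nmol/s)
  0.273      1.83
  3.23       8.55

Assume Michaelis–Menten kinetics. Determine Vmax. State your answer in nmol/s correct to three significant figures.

In reciprocal form, 1/v = (Km/Vmax)·(1/[S]) + 1/Vmax. The two points give (1/[S], 1/v) = (3.663, 0.5464) and (0.3096, 0.1170).
Slope = (0.5464 − 0.1170)/(3.663 − 0.3096) = 0.1281; intercept = 0.5464 − 0.1281×3.663 = 0.07731.
Vmax = 1/intercept = 12.9 nmol/s; Km = slope × Vmax = 0.1281 × 12.9 = 1.66 mM.

12.9 nmol/s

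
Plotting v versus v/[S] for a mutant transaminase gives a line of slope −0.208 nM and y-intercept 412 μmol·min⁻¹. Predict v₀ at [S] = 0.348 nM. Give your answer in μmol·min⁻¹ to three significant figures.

258 μmol·min⁻¹

In the Eadie–Hofstee form v = Vmax − Km·(v/[S]), the slope is −Km and the intercept is Vmax, so Km = 0.208 nM and Vmax = 412 μmol·min⁻¹.
v = 412 × 0.348/(0.208 + 0.348) = 258 μmol·min⁻¹.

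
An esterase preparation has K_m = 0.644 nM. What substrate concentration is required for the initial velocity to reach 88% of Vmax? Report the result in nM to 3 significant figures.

4.72 nM

v/Vmax = [S]/(Km+[S]) = 0.88, so [S] = Km·0.88/(1 − 0.88) = 0.644 × 7.333.
[S] = 4.72 nM.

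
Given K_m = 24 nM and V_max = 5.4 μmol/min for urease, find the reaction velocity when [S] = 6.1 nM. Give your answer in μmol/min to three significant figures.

1.09 μmol/min

[S]/(Km+[S]) = 6.1/30.10 = 0.2027, the fractional saturation.
v = 0.2027 × Vmax = 0.2027 × 5.4 = 1.09 μmol/min.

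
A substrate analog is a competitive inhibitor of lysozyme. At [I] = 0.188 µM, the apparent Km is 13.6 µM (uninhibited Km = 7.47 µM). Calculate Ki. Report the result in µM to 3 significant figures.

Competitive: Km,app = α·Km with α = 1 + [I]/Ki.
α = Km,app/Km = 13.6/7.47 = 1.821.
Since α = 1 + [I]/Ki, [I]/Ki = 1.821 − 1 = 0.8206 and Ki = 0.188/0.8206 = 0.229 µM.

0.229 µM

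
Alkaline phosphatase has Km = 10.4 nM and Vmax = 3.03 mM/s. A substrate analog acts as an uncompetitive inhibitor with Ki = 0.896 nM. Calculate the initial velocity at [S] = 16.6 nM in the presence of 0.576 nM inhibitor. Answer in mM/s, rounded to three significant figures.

1.34 mM/s

With α = 1 + [I]/Ki = 1 + 0.576/0.896 = 1.643, the uncompetitive rate law is v = (Vmax/α)·[S] / (Km/α + [S]).
v = (3.03/1.643)×16.6 / (10.4/1.643 + 16.6) = 30.62/22.93 = 1.34 mM/s.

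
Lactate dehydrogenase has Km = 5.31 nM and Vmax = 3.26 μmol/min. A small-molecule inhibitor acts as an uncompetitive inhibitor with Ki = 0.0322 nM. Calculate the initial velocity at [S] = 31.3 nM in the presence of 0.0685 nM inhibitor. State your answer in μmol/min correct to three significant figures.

0.989 μmol/min

α = 1 + [I]/Ki = 1 + 0.0685/0.0322 = 3.127.
For an uncompetitive inhibitor, both parameters are divided by α, giving Vmax/α and Km/α: Km,app = 1.70 nM, Vmax,app = 1.04 μmol/min.
v = Vmax,app·[S]/(Km,app + [S]) = 1.04 × 31.3/(1.70 + 31.3) = 0.989 μmol/min.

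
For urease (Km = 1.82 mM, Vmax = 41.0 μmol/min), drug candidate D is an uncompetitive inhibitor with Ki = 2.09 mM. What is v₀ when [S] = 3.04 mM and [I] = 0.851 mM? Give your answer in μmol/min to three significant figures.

20.4 μmol/min

With α = 1 + [I]/Ki = 1 + 0.851/2.09 = 1.407, the uncompetitive rate law is v = (Vmax/α)·[S] / (Km/α + [S]).
v = (41.0/1.407)×3.04 / (1.82/1.407 + 3.04) = 88.57/4.333 = 20.4 μmol/min.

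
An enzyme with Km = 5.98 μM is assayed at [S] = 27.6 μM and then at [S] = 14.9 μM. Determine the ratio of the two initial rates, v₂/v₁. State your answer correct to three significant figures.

0.868

Since Vmax cancels, v₂/v₁ = [S]₂(Km+[S]₁) / [S]₁(Km+[S]₂).
= 14.9×(5.98+27.6) / (27.6×(5.98+14.9)) = 500.3/576.3 = 0.868.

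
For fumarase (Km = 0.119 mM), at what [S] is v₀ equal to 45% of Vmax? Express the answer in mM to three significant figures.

0.0974 mM

v/Vmax = [S]/(Km+[S]) = 0.45, so [S] = Km·0.45/(1 − 0.45) = 0.119 × 0.8182.
[S] = 0.0974 mM.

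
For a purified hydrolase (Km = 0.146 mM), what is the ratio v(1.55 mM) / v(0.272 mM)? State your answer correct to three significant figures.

Since Vmax cancels, v₂/v₁ = [S]₂(Km+[S]₁) / [S]₁(Km+[S]₂).
= 1.55×(0.146+0.272) / (0.272×(0.146+1.55)) = 0.6479/0.4613 = 1.40.

1.40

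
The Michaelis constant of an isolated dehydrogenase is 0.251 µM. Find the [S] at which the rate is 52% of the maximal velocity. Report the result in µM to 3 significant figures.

v/Vmax = [S]/(Km+[S]) = 0.52, so [S] = Km·0.52/(1 − 0.52) = 0.251 × 1.083.
[S] = 0.272 µM.

0.272 µM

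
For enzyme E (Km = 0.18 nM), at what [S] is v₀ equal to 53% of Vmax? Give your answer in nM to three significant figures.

0.203 nM

v/Vmax = [S]/(Km+[S]) = 0.53, so [S] = Km·0.53/(1 − 0.53) = 0.18 × 1.128.
[S] = 0.203 nM.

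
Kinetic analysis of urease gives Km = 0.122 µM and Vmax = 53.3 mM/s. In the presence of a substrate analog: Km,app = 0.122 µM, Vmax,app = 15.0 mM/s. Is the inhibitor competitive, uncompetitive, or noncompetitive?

noncompetitive

Vmax decreases (53.3 → 15.0 mM/s) while Km is unchanged — pure noncompetitive inhibition.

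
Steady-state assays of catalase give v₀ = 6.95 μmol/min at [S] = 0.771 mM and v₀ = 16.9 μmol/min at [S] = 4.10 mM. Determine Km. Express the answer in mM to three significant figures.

2.03 mM

From v = Vmax[S]/(Km+[S]), each point gives Vmax = v(Km+[S])/[S].
Equating: 6.95(Km+0.771)/0.771 = 16.9(Km+4.10)/4.10.
9.014·Km + 6.95 = 4.122·Km + 16.9, so (9.014 − 4.122)·Km = 16.9 − 6.95.
Km = 9.950/4.892 = 2.03 mM; then Vmax = 6.95(2.03+0.771)/0.771 = 25.3 μmol/min.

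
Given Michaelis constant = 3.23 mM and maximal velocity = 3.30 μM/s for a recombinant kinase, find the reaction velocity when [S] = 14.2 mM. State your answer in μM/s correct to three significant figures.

2.69 μM/s

[S]/(Km+[S]) = 14.2/17.43 = 0.8147, the fractional saturation.
v = 0.8147 × Vmax = 0.8147 × 3.30 = 2.69 μM/s.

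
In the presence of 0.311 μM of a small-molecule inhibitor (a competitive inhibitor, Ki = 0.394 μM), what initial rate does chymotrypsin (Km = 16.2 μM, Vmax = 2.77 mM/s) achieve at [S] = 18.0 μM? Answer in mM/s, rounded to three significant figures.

1.06 mM/s

With α = 1 + [I]/Ki = 1 + 0.311/0.394 = 1.789, the competitive rate law is v = Vmax[S] / (αKm + [S]).
v = 2.77×18.0 / (1.789×16.2 + 18.0) = 49.86/46.99 = 1.06 mM/s.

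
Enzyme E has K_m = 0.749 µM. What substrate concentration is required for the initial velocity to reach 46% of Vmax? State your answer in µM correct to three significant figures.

v/Vmax = [S]/(Km+[S]) = 0.46, so [S] = Km·0.46/(1 − 0.46) = 0.749 × 0.8519.
[S] = 0.638 µM.

0.638 µM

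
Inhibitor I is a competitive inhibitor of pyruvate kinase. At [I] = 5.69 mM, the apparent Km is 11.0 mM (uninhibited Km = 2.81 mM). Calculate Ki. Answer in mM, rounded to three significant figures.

1.95 mM

Competitive: Km,app = α·Km with α = 1 + [I]/Ki.
α = Km,app/Km = 11.0/2.81 = 3.915.
Since α = 1 + [I]/Ki, [I]/Ki = 3.915 − 1 = 2.915 and Ki = 5.69/2.915 = 1.95 mM.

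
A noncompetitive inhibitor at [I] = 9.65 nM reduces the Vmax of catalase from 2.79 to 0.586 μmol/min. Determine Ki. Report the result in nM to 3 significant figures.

Noncompetitive: Vmax,app = Vmax/α with α = 1 + [I]/Ki.
α = Vmax/Vmax,app = 2.79/0.586 = 4.761.
Ki = [I]/(α − 1) = 9.65/3.761 = 2.57 nM.

2.57 nM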